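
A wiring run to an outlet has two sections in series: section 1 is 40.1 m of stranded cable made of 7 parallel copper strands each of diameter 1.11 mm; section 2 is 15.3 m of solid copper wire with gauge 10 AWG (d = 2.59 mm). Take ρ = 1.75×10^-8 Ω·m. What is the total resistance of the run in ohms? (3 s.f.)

0.154 Ω

Section 1: A_strand = π(5.5500e-04)² = 9.677e-07 m²; R₁ = ρL/(N·A_s) = (1.75×10^-8)(40.1)/(7×9.677e-07) = 0.1036 Ω
Section 2: A = π(2.59/2 mm)² = π(1.2950e-03 m)² = 5.269e-06 m²
R₂ = (1.75×10^-8)(15.3)/(5.269e-06) = 0.05082 Ω
R = R₁ + R₂ = 0.154 Ω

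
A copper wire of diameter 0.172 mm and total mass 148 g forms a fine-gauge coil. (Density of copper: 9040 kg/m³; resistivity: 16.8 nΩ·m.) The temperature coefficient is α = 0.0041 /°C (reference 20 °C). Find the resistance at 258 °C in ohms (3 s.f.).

1010 Ω

ρ = 16.8 nΩ·m = 1.68×10^-8 Ω·m
A = π(d/2)² = π(8.6000e-05 m)² = 2.3235e-08 m²
L = m/(density·A) = 0.148/(9040×2.3235e-08) = 704.6 m
R = ρL/A = (1.68×10^-8)(704.6)/(2.3235e-08) = 509.5 Ω
R(258 °C) = 509.5 × (1 + 0.0041×238) = 1010 Ω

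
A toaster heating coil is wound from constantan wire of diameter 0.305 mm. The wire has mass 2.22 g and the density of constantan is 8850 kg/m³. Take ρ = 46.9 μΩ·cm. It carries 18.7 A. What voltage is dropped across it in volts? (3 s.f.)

ρ = 46.9 μΩ·cm = 4.69×10^-7 Ω·m
A = π(d/2)² = π(1.5250e-04 m)² = 7.3062e-08 m²
L = m/(density·A) = 0.00222/(8850×7.3062e-08) = 3.433 m
R = ρL/A = (4.69×10^-7)(3.433)/(7.3062e-08) = 22.04 Ω
V = IR = 18.7 × 22.04 = 412 V

412 V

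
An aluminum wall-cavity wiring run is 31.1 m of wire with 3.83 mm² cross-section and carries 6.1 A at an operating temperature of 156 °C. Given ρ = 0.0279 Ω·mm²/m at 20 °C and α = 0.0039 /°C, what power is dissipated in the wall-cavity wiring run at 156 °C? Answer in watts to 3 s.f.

12.9 W

ρ = 0.0279 Ω·mm²/m = 2.79×10^-8 Ω·m
A = 3.83 mm² = 3.830e-06 m²
R₍20₎ = ρL/A = (2.79×10^-8)(31.1)/(3.830e-06) = 0.2266 Ω
R₍156₎ = R₍20₎(1 + αΔT) = 0.2266 × (1 + 0.0039×136) = 0.3467 Ω
P = I²R = (6.1)² × 0.3467 = 12.9 W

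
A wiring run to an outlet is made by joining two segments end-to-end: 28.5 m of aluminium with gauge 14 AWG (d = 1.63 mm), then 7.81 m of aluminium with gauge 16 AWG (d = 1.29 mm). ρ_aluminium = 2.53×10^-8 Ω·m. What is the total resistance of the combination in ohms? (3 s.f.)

Segment 1: A = π(1.63/2 mm)² = π(8.1500e-04 m)² = 2.087e-06 m²
R₁ = ρL/A = (2.53×10^-8)(28.5)/(2.087e-06) = 0.3455 Ω
Segment 2: A = π(1.29/2 mm)² = π(6.4500e-04 m)² = 1.307e-06 m²
R₂ = (2.53×10^-8)(7.81)/(1.307e-06) = 0.1512 Ω
R = R₁ + R₂ = 0.497 Ω

0.497 Ω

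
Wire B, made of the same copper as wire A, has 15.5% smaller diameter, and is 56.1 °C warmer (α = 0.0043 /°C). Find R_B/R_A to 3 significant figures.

1.74

R ∝ ρL/d² with ρ ∝ (1+αΔT), so R_B/R_A = (1 − 15.5/100)⁻² × (1 + 0.0043×56.1)
= 1.401 × 1.241 = 1.74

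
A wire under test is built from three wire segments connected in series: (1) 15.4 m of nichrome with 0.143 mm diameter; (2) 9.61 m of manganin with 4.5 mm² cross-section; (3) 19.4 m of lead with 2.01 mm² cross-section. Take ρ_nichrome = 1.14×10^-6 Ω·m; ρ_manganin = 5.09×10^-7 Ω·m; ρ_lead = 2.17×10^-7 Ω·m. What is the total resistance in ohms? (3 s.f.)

Seg 1: A = π(d/2)² = π(7.1500e-05 m)² = 1.606e-08 m²
R_1 = (1.14×10^-6)(15.4)/(1.606e-08) = 1093 Ω
Seg 2: A = 4.5 mm² = 4.500e-06 m²
R_2 = (5.09×10^-7)(9.61)/(4.500e-06) = 1.087 Ω
Seg 3: A = 2.01 mm² = 2.010e-06 m²
R_3 = (2.17×10^-7)(19.4)/(2.010e-06) = 2.094 Ω
R_total = R_1 + R_2 + R_3 = 1100 Ω

1100 Ω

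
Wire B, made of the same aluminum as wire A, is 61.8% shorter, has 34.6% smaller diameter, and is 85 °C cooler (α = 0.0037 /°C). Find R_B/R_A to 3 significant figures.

R ∝ ρL/d² with ρ ∝ (1+αΔT), so R_B/R_A = (1 − 61.8/100) × (1 − 34.6/100)⁻² × (1 − 0.0037×85)
= 0.382 × 2.338 × 0.6855 = 0.612

0.612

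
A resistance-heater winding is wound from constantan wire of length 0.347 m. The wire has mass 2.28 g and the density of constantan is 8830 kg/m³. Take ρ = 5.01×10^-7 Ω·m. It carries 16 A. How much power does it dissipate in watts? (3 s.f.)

59.8 W

A = m/(density·L) = 0.00228/(8830×0.347) = 7.4412e-07 m²
R = ρL/A = (5.01×10^-7)(0.347)/(7.4412e-07) = 0.2336 Ω
P = I²R = (16)² × 0.2336 = 59.8 W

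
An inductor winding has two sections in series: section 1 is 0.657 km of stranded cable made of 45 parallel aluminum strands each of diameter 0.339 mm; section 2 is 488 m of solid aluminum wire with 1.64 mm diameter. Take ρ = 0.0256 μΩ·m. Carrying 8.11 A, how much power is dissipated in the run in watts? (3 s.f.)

661 W

ρ = 0.0256 μΩ·m = 2.56×10^-8 Ω·m
Section 1: A_strand = π(1.6950e-04)² = 9.026e-08 m²; R₁ = ρL/(N·A_s) = (2.56×10^-8)(657)/(45×9.026e-08) = 4.141 Ω
Section 2: A = π(d/2)² = π(8.2000e-04 m)² = 2.112e-06 m²
R₂ = (2.56×10^-8)(488)/(2.112e-06) = 5.914 Ω
R = R₁ + R₂ = 10.05 Ω
P = I²R = (8.11)² × 10.05 = 661 W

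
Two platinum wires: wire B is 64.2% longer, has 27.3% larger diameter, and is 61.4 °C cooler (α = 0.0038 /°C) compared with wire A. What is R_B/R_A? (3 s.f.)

0.777

R ∝ ρL/d² with ρ ∝ (1+αΔT), so R_B/R_A = (1 + 64.2/100) × (1 + 27.3/100)⁻² × (1 − 0.0038×61.4)
= 1.642 × 0.6171 × 0.7667 = 0.777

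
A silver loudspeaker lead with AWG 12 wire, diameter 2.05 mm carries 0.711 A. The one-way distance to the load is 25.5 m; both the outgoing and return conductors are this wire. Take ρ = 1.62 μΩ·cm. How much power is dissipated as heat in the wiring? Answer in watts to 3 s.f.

0.127 W

ρ = 1.62 μΩ·cm = 1.62×10^-8 Ω·m
A = π(2.05/2 mm)² = π(1.0250e-03 m)² = 3.301e-06 m²
Total conductor length (both ways) L = 2 × 25.5 = 51 m
R = ρL/A = (1.62×10^-8)(51)/(3.301e-06) = 0.2503 Ω
P = I²R = (0.711)² × 0.2503 = 0.127 W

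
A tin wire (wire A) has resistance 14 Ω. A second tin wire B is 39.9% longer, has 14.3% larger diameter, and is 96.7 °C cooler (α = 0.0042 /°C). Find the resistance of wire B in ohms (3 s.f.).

8.90 Ω

R ∝ ρL/d² with ρ ∝ (1+αΔT), so R_B/R_A = (1 + 39.9/100) × (1 + 14.3/100)⁻² × (1 − 0.0042×96.7)
= 1.399 × 0.7654 × 0.5939 = 0.6359
R_B = 0.6359 × 14 = 8.90 Ω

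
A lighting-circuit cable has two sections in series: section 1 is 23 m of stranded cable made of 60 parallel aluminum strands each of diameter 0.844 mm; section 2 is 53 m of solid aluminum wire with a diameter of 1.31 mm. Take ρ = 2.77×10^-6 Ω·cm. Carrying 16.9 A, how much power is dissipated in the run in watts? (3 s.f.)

317 W

ρ = 2.77×10^-6 Ω·cm = 2.77×10^-8 Ω·m
Section 1: A_strand = π(4.2200e-04)² = 5.595e-07 m²; R₁ = ρL/(N·A_s) = (2.77×10^-8)(23)/(60×5.595e-07) = 0.01898 Ω
Section 2: A = π(d/2)² = π(6.5500e-04 m)² = 1.348e-06 m²
R₂ = (2.77×10^-8)(53)/(1.348e-06) = 1.089 Ω
R = R₁ + R₂ = 1.108 Ω
P = I²R = (16.9)² × 1.108 = 317 W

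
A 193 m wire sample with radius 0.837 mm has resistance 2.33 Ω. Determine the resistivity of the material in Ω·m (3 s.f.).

A = πr² = π(8.3700e-04 m)² = 2.201e-06 m²
ρ = RA/L = (2.33)(2.201e-06)/(193) = 2.66×10^-8 Ω·m

2.66×10^-8 Ω·m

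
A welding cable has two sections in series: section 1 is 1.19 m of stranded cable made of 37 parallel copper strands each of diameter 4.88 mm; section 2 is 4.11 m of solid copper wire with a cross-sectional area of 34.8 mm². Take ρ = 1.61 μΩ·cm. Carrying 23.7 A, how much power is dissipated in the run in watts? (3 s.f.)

1.08 W

ρ = 1.61 μΩ·cm = 1.61×10^-8 Ω·m
Section 1: A_strand = π(2.4400e-03)² = 1.870e-05 m²; R₁ = ρL/(N·A_s) = (1.61×10^-8)(1.19)/(37×1.870e-05) = 2.768×10^-5 Ω
Section 2: A = 34.8 mm² = 3.480e-05 m²
R₂ = (1.61×10^-8)(4.11)/(3.480e-05) = 0.001901 Ω
R = R₁ + R₂ = 0.001929 Ω
P = I²R = (23.7)² × 0.001929 = 1.08 W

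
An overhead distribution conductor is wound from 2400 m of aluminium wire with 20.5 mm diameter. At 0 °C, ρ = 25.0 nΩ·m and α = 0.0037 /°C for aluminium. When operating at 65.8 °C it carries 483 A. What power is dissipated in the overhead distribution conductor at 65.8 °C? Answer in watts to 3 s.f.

ρ = 25.0 nΩ·m = 2.50×10^-8 Ω·m
A = π(d/2)² = π(1.0250e-02 m)² = 3.301e-04 m²
R₍0₎ = ρL/A = (2.50×10^-8)(2400)/(3.301e-04) = 0.1818 Ω
R₍65.8₎ = R₍0₎(1 + αΔT) = 0.1818 × (1 + 0.0037×65.8) = 0.226 Ω
P = I²R = (483)² × 0.226 = 52700 W

52700 W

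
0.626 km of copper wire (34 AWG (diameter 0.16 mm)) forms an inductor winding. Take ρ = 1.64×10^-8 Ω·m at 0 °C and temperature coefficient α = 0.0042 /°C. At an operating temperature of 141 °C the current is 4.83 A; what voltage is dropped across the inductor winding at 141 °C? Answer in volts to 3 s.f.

3930 V

A = π(0.16/2 mm)² = π(8.0000e-05 m)² = 2.011e-08 m²
R₍0₎ = ρL/A = (1.64×10^-8)(626)/(2.011e-08) = 510.6 Ω
R₍141₎ = R₍0₎(1 + αΔT) = 510.6 × (1 + 0.0042×141) = 813 Ω
V = IR = 4.83 × 813 = 3930 V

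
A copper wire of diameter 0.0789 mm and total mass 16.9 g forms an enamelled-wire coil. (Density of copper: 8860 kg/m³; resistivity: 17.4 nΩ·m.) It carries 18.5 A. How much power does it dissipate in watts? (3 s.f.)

ρ = 17.4 nΩ·m = 1.74×10^-8 Ω·m
A = π(d/2)² = π(3.9450e-05 m)² = 4.8893e-09 m²
L = m/(density·A) = 0.0169/(8860×4.8893e-09) = 390.1 m
R = ρL/A = (1.74×10^-8)(390.1)/(4.8893e-09) = 1388 Ω
P = I²R = (18.5)² × 1388 = 4.75×10^5 W

4.75×10^5 W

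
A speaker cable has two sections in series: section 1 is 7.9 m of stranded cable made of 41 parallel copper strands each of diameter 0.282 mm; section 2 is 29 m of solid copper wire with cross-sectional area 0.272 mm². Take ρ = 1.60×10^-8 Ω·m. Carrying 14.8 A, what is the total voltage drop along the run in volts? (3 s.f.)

26.0 V

Section 1: A_strand = π(1.4100e-04)² = 6.246e-08 m²; R₁ = ρL/(N·A_s) = (1.60×10^-8)(7.9)/(41×6.246e-08) = 0.04936 Ω
Section 2: A = 0.272 mm² = 2.720e-07 m²
R₂ = (1.60×10^-8)(29)/(2.720e-07) = 1.706 Ω
R = R₁ + R₂ = 1.755 Ω
V = IR = 14.8 × 1.755 = 26.0 V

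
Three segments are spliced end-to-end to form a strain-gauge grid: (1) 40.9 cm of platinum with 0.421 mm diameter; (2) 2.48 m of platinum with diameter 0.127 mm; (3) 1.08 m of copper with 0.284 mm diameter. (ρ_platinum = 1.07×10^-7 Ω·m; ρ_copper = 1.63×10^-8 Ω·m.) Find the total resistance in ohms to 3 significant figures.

21.5 Ω

Seg 1: A = π(d/2)² = π(2.1050e-04 m)² = 1.392e-07 m²
R_1 = (1.07×10^-7)(0.409)/(1.392e-07) = 0.3144 Ω
Seg 2: A = π(d/2)² = π(6.3500e-05 m)² = 1.267e-08 m²
R_2 = (1.07×10^-7)(2.48)/(1.267e-08) = 20.95 Ω
Seg 3: A = π(d/2)² = π(1.4200e-04 m)² = 6.335e-08 m²
R_3 = (1.63×10^-8)(1.08)/(6.335e-08) = 0.2779 Ω
R_total = R_1 + R_2 + R_3 = 21.5 Ω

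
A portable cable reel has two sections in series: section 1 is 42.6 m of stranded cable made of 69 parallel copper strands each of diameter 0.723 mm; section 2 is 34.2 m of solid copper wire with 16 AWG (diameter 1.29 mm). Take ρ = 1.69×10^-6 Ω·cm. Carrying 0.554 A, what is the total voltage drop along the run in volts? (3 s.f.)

0.259 V

ρ = 1.69×10^-6 Ω·cm = 1.69×10^-8 Ω·m
Section 1: A_strand = π(3.6150e-04)² = 4.106e-07 m²; R₁ = ρL/(N·A_s) = (1.69×10^-8)(42.6)/(69×4.106e-07) = 0.02541 Ω
Section 2: A = π(1.29/2 mm)² = π(6.4500e-04 m)² = 1.307e-06 m²
R₂ = (1.69×10^-8)(34.2)/(1.307e-06) = 0.4422 Ω
R = R₁ + R₂ = 0.4676 Ω
V = IR = 0.554 × 0.4676 = 0.259 V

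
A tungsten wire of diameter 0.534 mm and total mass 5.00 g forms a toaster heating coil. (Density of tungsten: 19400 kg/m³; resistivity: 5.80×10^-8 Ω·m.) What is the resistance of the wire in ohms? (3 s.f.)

0.298 Ω

A = π(d/2)² = π(2.6700e-04 m)² = 2.2396e-07 m²
L = m/(density·A) = 0.005/(19400×2.2396e-07) = 1.151 m
R = ρL/A = (5.80×10^-8)(1.151)/(2.2396e-07) = 0.298 Ω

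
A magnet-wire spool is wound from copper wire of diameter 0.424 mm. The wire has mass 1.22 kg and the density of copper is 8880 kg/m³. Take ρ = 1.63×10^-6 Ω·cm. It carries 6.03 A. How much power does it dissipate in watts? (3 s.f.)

4080 W

ρ = 1.63×10^-6 Ω·cm = 1.63×10^-8 Ω·m
A = π(d/2)² = π(2.1200e-04 m)² = 1.4120e-07 m²
L = m/(density·A) = 1.22/(8880×1.4120e-07) = 973 m
R = ρL/A = (1.63×10^-8)(973)/(1.4120e-07) = 112.3 Ω
P = I²R = (6.03)² × 112.3 = 4080 W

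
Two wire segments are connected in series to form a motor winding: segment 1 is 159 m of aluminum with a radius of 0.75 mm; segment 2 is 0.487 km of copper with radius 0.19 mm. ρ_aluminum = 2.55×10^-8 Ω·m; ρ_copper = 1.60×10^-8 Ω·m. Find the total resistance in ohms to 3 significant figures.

Segment 1: A = πr² = π(7.5000e-04 m)² = 1.767e-06 m²
R₁ = ρL/A = (2.55×10^-8)(159)/(1.767e-06) = 2.294 Ω
Segment 2: A = πr² = π(1.9000e-04 m)² = 1.134e-07 m²
R₂ = (1.60×10^-8)(487)/(1.134e-07) = 68.71 Ω
R = R₁ + R₂ = 71.0 Ω

71.0 Ω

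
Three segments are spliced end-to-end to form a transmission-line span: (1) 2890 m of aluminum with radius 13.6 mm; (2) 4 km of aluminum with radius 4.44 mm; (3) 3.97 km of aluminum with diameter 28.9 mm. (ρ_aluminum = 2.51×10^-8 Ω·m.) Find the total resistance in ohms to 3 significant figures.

Seg 1: A = πr² = π(1.3600e-02 m)² = 5.811e-04 m²
R_1 = (2.51×10^-8)(2890)/(5.811e-04) = 0.1248 Ω
Seg 2: A = πr² = π(4.4400e-03 m)² = 6.193e-05 m²
R_2 = (2.51×10^-8)(4000)/(6.193e-05) = 1.621 Ω
Seg 3: A = π(d/2)² = π(1.4450e-02 m)² = 6.560e-04 m²
R_3 = (2.51×10^-8)(3970)/(6.560e-04) = 0.1519 Ω
R_total = R_1 + R_2 + R_3 = 1.90 Ω

1.90 Ω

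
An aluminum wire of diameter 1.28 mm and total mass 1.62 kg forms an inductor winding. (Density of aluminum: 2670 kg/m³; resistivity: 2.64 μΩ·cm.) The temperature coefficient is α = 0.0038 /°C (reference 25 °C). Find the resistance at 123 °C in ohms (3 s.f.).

ρ = 2.64 μΩ·cm = 2.64×10^-8 Ω·m
A = π(d/2)² = π(6.4000e-04 m)² = 1.2868e-06 m²
L = m/(density·A) = 1.62/(2670×1.2868e-06) = 471.5 m
R = ρL/A = (2.64×10^-8)(471.5)/(1.2868e-06) = 9.674 Ω
R(123 °C) = 9.674 × (1 + 0.0038×98) = 13.3 Ω

13.3 Ω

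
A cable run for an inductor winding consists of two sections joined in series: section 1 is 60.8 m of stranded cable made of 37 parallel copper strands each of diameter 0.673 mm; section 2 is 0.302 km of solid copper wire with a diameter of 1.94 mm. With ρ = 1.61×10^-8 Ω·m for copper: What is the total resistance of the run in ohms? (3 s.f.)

Section 1: A_strand = π(3.3650e-04)² = 3.557e-07 m²; R₁ = ρL/(N·A_s) = (1.61×10^-8)(60.8)/(37×3.557e-07) = 0.07437 Ω
Section 2: A = π(d/2)² = π(9.7000e-04 m)² = 2.956e-06 m²
R₂ = (1.61×10^-8)(302)/(2.956e-06) = 1.645 Ω
R = R₁ + R₂ = 1.72 Ω

1.72 Ω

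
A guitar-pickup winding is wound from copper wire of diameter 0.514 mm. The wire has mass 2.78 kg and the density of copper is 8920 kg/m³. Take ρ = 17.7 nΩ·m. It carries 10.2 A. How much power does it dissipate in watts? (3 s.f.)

ρ = 17.7 nΩ·m = 1.77×10^-8 Ω·m
A = π(d/2)² = π(2.5700e-04 m)² = 2.0750e-07 m²
L = m/(density·A) = 2.78/(8920×2.0750e-07) = 1502 m
R = ρL/A = (1.77×10^-8)(1502)/(2.0750e-07) = 128.1 Ω
P = I²R = (10.2)² × 128.1 = 13300 W

13300 W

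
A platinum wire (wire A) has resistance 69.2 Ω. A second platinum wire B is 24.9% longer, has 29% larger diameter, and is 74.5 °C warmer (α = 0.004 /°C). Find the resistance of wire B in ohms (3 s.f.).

67.4 Ω

R ∝ ρL/d² with ρ ∝ (1+αΔT), so R_B/R_A = (1 + 24.9/100) × (1 + 29/100)⁻² × (1 + 0.004×74.5)
= 1.249 × 0.6009 × 1.298 = 0.9742
R_B = 0.9742 × 69.2 = 67.4 Ω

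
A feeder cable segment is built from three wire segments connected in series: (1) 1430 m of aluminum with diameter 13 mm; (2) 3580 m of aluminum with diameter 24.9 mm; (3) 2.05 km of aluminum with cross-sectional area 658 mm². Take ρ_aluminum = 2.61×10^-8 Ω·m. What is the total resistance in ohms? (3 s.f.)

0.554 Ω

Seg 1: A = π(d/2)² = π(6.5000e-03 m)² = 1.327e-04 m²
R_1 = (2.61×10^-8)(1430)/(1.327e-04) = 0.2812 Ω
Seg 2: A = π(d/2)² = π(1.2450e-02 m)² = 4.870e-04 m²
R_2 = (2.61×10^-8)(3580)/(4.870e-04) = 0.1919 Ω
Seg 3: A = 658 mm² = 6.580e-04 m²
R_3 = (2.61×10^-8)(2050)/(6.580e-04) = 0.08131 Ω
R_total = R_1 + R_2 + R_3 = 0.554 Ω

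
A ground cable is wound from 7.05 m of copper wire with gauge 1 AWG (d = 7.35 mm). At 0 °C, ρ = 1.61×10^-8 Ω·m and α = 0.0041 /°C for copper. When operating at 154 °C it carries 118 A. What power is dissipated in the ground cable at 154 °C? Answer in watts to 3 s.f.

A = π(7.35/2 mm)² = π(3.6750e-03 m)² = 4.243e-05 m²
R₍0₎ = ρL/A = (1.61×10^-8)(7.05)/(4.243e-05) = 0.002675 Ω
R₍154₎ = R₍0₎(1 + αΔT) = 0.002675 × (1 + 0.0041×154) = 0.004364 Ω
P = I²R = (118)² × 0.004364 = 60.8 W

60.8 W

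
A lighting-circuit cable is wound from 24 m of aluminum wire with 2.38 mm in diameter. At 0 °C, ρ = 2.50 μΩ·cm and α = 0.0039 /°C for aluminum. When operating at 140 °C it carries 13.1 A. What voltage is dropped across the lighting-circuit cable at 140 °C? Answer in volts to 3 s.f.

2.73 V

ρ = 2.50 μΩ·cm = 2.50×10^-8 Ω·m
A = π(d/2)² = π(1.1900e-03 m)² = 4.449e-06 m²
R₍0₎ = ρL/A = (2.50×10^-8)(24)/(4.449e-06) = 0.1349 Ω
R₍140₎ = R₍0₎(1 + αΔT) = 0.1349 × (1 + 0.0039×140) = 0.2085 Ω
V = IR = 13.1 × 0.2085 = 2.73 V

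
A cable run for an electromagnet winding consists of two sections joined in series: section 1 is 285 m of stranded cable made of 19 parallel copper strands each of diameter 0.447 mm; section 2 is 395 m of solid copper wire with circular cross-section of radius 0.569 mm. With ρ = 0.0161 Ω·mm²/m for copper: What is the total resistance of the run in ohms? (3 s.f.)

7.79 Ω

ρ = 0.0161 Ω·mm²/m = 1.61×10^-8 Ω·m
Section 1: A_strand = π(2.2350e-04)² = 1.569e-07 m²; R₁ = ρL/(N·A_s) = (1.61×10^-8)(285)/(19×1.569e-07) = 1.539 Ω
Section 2: A = πr² = π(5.6900e-04 m)² = 1.017e-06 m²
R₂ = (1.61×10^-8)(395)/(1.017e-06) = 6.252 Ω
R = R₁ + R₂ = 7.79 Ω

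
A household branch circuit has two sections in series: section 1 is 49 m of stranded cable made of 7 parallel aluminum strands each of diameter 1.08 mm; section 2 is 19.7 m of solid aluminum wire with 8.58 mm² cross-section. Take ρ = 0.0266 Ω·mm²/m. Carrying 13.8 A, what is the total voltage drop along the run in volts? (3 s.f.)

3.65 V

ρ = 0.0266 Ω·mm²/m = 2.66×10^-8 Ω·m
Section 1: A_strand = π(5.4000e-04)² = 9.161e-07 m²; R₁ = ρL/(N·A_s) = (2.66×10^-8)(49)/(7×9.161e-07) = 0.2033 Ω
Section 2: A = 8.58 mm² = 8.580e-06 m²
R₂ = (2.66×10^-8)(19.7)/(8.580e-06) = 0.06107 Ω
R = R₁ + R₂ = 0.2643 Ω
V = IR = 13.8 × 0.2643 = 3.65 V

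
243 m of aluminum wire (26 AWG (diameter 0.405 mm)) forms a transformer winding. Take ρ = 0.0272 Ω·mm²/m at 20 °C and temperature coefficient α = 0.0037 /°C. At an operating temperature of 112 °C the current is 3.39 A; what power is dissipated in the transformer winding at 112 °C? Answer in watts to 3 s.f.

ρ = 0.0272 Ω·mm²/m = 2.72×10^-8 Ω·m
A = π(0.405/2 mm)² = π(2.0250e-04 m)² = 1.288e-07 m²
R₍20₎ = ρL/A = (2.72×10^-8)(243)/(1.288e-07) = 51.31 Ω
R₍112₎ = R₍20₎(1 + αΔT) = 51.31 × (1 + 0.0037×92) = 68.77 Ω
P = I²R = (3.39)² × 68.77 = 790 W

790 W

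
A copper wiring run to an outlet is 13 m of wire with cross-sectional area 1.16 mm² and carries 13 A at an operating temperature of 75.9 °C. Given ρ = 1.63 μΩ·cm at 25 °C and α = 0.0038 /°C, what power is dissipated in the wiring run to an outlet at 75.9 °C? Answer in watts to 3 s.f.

ρ = 1.63 μΩ·cm = 1.63×10^-8 Ω·m
A = 1.16 mm² = 1.160e-06 m²
R₍25₎ = ρL/A = (1.63×10^-8)(13)/(1.160e-06) = 0.1827 Ω
R₍75.9₎ = R₍25₎(1 + αΔT) = 0.1827 × (1 + 0.0038×50.9) = 0.218 Ω
P = I²R = (13)² × 0.218 = 36.8 W

36.8 W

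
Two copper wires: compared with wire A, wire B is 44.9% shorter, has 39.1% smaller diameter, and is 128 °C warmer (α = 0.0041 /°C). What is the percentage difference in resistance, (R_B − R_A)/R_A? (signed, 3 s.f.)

127%

R ∝ ρL/d² with ρ ∝ (1+αΔT), so R_B/R_A = (1 − 44.9/100) × (1 − 39.1/100)⁻² × (1 + 0.0041×128)
= 0.551 × 2.696 × 1.525 = 2.265
(R_B − R_A)/R_A = 2.265 − 1 = 127%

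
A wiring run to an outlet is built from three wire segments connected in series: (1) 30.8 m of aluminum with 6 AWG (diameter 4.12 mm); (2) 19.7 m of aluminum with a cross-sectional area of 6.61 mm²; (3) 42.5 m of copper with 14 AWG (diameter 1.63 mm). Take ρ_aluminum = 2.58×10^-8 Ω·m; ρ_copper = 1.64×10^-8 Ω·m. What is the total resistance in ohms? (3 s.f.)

0.471 Ω

Seg 1: A = π(4.12/2 mm)² = π(2.0600e-03 m)² = 1.333e-05 m²
R_1 = (2.58×10^-8)(30.8)/(1.333e-05) = 0.05961 Ω
Seg 2: A = 6.61 mm² = 6.610e-06 m²
R_2 = (2.58×10^-8)(19.7)/(6.610e-06) = 0.07689 Ω
Seg 3: A = π(1.63/2 mm)² = π(8.1500e-04 m)² = 2.087e-06 m²
R_3 = (1.64×10^-8)(42.5)/(2.087e-06) = 0.334 Ω
R_total = R_1 + R_2 + R_3 = 0.471 Ω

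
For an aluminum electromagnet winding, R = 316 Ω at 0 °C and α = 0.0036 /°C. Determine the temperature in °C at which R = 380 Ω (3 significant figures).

56.3 °C

R = R₀(1 + α(T − T₀)) ⇒ T = T₀ + (R/R₀ − 1)/α
T = 0 + (380/316 − 1)/0.0036 = 0 + (0.2025)/0.0036 = 56.3 °C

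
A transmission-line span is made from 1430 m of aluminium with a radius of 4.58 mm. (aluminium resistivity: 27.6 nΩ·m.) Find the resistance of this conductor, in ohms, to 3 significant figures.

0.599 Ω

ρ = 27.6 nΩ·m = 2.76×10^-8 Ω·m
A = πr² = π(4.5800e-03 m)² = 6.590e-05 m²
R = ρL/A = (2.76×10^-8)(1430 m)/(6.590e-05 m²) = 0.599 Ω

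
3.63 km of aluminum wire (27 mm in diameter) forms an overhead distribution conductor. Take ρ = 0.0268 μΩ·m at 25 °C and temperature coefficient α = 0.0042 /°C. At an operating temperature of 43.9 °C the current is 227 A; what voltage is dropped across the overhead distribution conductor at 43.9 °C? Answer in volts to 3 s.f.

ρ = 0.0268 μΩ·m = 2.68×10^-8 Ω·m
A = π(d/2)² = π(1.3500e-02 m)² = 5.726e-04 m²
R₍25₎ = ρL/A = (2.68×10^-8)(3630)/(5.726e-04) = 0.1699 Ω
R₍43.9₎ = R₍25₎(1 + αΔT) = 0.1699 × (1 + 0.0042×18.9) = 0.1834 Ω
V = IR = 227 × 0.1834 = 41.6 V

41.6 V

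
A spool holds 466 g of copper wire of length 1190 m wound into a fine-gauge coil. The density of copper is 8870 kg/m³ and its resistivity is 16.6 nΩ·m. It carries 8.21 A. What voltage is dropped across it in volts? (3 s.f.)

3670 V

ρ = 16.6 nΩ·m = 1.66×10^-8 Ω·m
A = m/(density·L) = 0.466/(8870×1190) = 4.4148e-08 m²
R = ρL/A = (1.66×10^-8)(1190)/(4.4148e-08) = 447.4 Ω
V = IR = 8.21 × 447.4 = 3670 V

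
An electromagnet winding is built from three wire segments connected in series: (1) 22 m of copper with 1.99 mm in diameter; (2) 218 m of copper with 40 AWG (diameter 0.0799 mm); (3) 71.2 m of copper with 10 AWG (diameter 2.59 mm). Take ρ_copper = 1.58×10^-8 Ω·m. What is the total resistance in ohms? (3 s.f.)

687 Ω

Seg 1: A = π(d/2)² = π(9.9500e-04 m)² = 3.110e-06 m²
R_1 = (1.58×10^-8)(22)/(3.110e-06) = 0.1118 Ω
Seg 2: A = π(0.0799/2 mm)² = π(3.9950e-05 m)² = 5.014e-09 m²
R_2 = (1.58×10^-8)(218)/(5.014e-09) = 687 Ω
Seg 3: A = π(2.59/2 mm)² = π(1.2950e-03 m)² = 5.269e-06 m²
R_3 = (1.58×10^-8)(71.2)/(5.269e-06) = 0.2135 Ω
R_total = R_1 + R_2 + R_3 = 687 Ω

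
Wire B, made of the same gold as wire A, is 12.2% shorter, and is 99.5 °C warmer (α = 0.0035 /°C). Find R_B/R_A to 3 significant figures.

R ∝ ρL/d² with ρ ∝ (1+αΔT), so R_B/R_A = (1 − 12.2/100) × (1 + 0.0035×99.5)
= 0.878 × 1.348 = 1.18

1.18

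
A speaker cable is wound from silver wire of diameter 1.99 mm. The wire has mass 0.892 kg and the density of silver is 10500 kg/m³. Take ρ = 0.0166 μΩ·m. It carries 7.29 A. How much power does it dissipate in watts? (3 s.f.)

7.75 W

ρ = 0.0166 μΩ·m = 1.66×10^-8 Ω·m
A = π(d/2)² = π(9.9500e-04 m)² = 3.1103e-06 m²
L = m/(density·A) = 0.892/(10500×3.1103e-06) = 27.31 m
R = ρL/A = (1.66×10^-8)(27.31)/(3.1103e-06) = 0.1458 Ω
P = I²R = (7.29)² × 0.1458 = 7.75 W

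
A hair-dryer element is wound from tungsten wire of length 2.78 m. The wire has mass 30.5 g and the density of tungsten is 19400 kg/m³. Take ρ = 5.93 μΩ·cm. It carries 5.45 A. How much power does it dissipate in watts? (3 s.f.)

8.66 W

ρ = 5.93 μΩ·cm = 5.93×10^-8 Ω·m
A = m/(density·L) = 0.0305/(19400×2.78) = 5.6553e-07 m²
R = ρL/A = (5.93×10^-8)(2.78)/(5.6553e-07) = 0.2915 Ω
P = I²R = (5.45)² × 0.2915 = 8.66 W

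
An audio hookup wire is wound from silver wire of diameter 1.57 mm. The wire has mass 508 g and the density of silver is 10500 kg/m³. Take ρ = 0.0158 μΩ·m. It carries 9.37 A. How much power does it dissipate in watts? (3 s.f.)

17.9 W

ρ = 0.0158 μΩ·m = 1.58×10^-8 Ω·m
A = π(d/2)² = π(7.8500e-04 m)² = 1.9359e-06 m²
L = m/(density·A) = 0.508/(10500×1.9359e-06) = 24.99 m
R = ρL/A = (1.58×10^-8)(24.99)/(1.9359e-06) = 0.204 Ω
P = I²R = (9.37)² × 0.204 = 17.9 W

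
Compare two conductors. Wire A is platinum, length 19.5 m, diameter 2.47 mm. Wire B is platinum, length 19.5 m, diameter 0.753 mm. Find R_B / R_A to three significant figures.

R ∝ ρL/d², so R_B/R_A = (d_A/d_B)²
= (2.47/0.753)² = 10.8

10.8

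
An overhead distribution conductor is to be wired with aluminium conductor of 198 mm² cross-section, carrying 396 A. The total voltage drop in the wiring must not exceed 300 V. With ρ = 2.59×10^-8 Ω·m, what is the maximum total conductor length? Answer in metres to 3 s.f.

A = 198 mm² = 1.980e-04 m²
L_max = V_max·A/(1·ρI) = (300)(1.980e-04)/(2.59×10^-8×396) = 5790 m

5790 m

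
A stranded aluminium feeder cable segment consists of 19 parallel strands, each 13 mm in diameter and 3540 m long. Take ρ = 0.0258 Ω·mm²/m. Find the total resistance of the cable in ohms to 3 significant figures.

ρ = 0.0258 Ω·mm²/m = 2.58×10^-8 Ω·m
A_strand = π(6.5000e-03 m)² = 1.327e-04 m²
R_strand = ρL/A = (2.58×10^-8)(3540)/(1.327e-04) = 0.6881 Ω
R_total = R_strand/N = 0.6881/19 = 0.0362 Ω

0.0362 Ω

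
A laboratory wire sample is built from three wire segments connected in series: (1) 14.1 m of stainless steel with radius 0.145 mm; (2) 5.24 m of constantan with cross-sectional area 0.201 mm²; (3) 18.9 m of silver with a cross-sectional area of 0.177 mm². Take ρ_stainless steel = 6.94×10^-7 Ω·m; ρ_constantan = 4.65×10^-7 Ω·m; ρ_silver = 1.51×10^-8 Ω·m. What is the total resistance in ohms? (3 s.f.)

162 Ω

Seg 1: A = πr² = π(1.4500e-04 m)² = 6.605e-08 m²
R_1 = (6.94×10^-7)(14.1)/(6.605e-08) = 148.1 Ω
Seg 2: A = 0.201 mm² = 2.010e-07 m²
R_2 = (4.65×10^-7)(5.24)/(2.010e-07) = 12.12 Ω
Seg 3: A = 0.177 mm² = 1.770e-07 m²
R_3 = (1.51×10^-8)(18.9)/(1.770e-07) = 1.612 Ω
R_total = R_1 + R_2 + R_3 = 162 Ω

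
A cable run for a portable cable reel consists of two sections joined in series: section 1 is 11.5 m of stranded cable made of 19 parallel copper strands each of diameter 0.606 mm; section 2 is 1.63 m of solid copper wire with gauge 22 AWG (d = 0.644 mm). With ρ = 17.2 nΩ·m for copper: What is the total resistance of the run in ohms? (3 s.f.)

ρ = 17.2 nΩ·m = 1.72×10^-8 Ω·m
Section 1: A_strand = π(3.0300e-04)² = 2.884e-07 m²; R₁ = ρL/(N·A_s) = (1.72×10^-8)(11.5)/(19×2.884e-07) = 0.03609 Ω
Section 2: A = π(0.644/2 mm)² = π(3.2200e-04 m)² = 3.257e-07 m²
R₂ = (1.72×10^-8)(1.63)/(3.257e-07) = 0.08607 Ω
R = R₁ + R₂ = 0.122 Ω

0.122 Ω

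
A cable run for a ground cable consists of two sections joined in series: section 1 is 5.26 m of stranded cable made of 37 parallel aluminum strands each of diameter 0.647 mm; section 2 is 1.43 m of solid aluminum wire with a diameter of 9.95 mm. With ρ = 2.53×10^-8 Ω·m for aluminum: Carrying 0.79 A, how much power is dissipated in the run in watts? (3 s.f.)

Section 1: A_strand = π(3.2350e-04)² = 3.288e-07 m²; R₁ = ρL/(N·A_s) = (2.53×10^-8)(5.26)/(37×3.288e-07) = 0.01094 Ω
Section 2: A = π(d/2)² = π(4.9750e-03 m)² = 7.776e-05 m²
R₂ = (2.53×10^-8)(1.43)/(7.776e-05) = 4.653×10^-4 Ω
R = R₁ + R₂ = 0.01141 Ω
P = I²R = (0.79)² × 0.01141 = 0.00712 W

0.00712 W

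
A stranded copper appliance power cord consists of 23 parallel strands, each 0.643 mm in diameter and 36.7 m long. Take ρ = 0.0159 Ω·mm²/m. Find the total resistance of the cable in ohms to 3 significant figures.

0.0781 Ω

ρ = 0.0159 Ω·mm²/m = 1.59×10^-8 Ω·m
A_strand = π(3.2150e-04 m)² = 3.247e-07 m²
R_strand = ρL/A = (1.59×10^-8)(36.7)/(3.247e-07) = 1.797 Ω
R_total = R_strand/N = 1.797/23 = 0.0781 Ω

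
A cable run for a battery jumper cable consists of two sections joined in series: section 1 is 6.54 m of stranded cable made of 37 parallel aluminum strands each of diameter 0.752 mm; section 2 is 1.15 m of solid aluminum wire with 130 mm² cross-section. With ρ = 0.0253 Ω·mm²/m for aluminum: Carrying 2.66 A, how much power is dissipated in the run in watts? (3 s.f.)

0.0728 W

ρ = 0.0253 Ω·mm²/m = 2.53×10^-8 Ω·m
Section 1: A_strand = π(3.7600e-04)² = 4.441e-07 m²; R₁ = ρL/(N·A_s) = (2.53×10^-8)(6.54)/(37×4.441e-07) = 0.01007 Ω
Section 2: A = 130 mm² = 1.300e-04 m²
R₂ = (2.53×10^-8)(1.15)/(1.300e-04) = 2.238×10^-4 Ω
R = R₁ + R₂ = 0.01029 Ω
P = I²R = (2.66)² × 0.01029 = 0.0728 W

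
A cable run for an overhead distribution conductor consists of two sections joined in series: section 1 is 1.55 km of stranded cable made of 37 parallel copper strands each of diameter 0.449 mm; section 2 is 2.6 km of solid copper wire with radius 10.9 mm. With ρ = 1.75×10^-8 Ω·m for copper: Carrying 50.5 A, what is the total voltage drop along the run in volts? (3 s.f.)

Section 1: A_strand = π(2.2450e-04)² = 1.583e-07 m²; R₁ = ρL/(N·A_s) = (1.75×10^-8)(1550)/(37×1.583e-07) = 4.63 Ω
Section 2: A = πr² = π(1.0900e-02 m)² = 3.733e-04 m²
R₂ = (1.75×10^-8)(2600)/(3.733e-04) = 0.1219 Ω
R = R₁ + R₂ = 4.752 Ω
V = IR = 50.5 × 4.752 = 240 V

240 V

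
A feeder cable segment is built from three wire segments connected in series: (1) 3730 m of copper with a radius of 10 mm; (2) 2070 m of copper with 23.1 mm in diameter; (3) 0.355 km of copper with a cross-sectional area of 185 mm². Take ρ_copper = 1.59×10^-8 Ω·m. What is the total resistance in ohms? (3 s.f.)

Seg 1: A = πr² = π(1.0000e-02 m)² = 3.142e-04 m²
R_1 = (1.59×10^-8)(3730)/(3.142e-04) = 0.1888 Ω
Seg 2: A = π(d/2)² = π(1.1550e-02 m)² = 4.191e-04 m²
R_2 = (1.59×10^-8)(2070)/(4.191e-04) = 0.07853 Ω
Seg 3: A = 185 mm² = 1.850e-04 m²
R_3 = (1.59×10^-8)(355)/(1.850e-04) = 0.03051 Ω
R_total = R_1 + R_2 + R_3 = 0.298 Ω

0.298 Ω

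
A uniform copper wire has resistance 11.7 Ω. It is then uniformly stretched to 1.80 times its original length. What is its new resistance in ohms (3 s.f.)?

37.9 Ω

Volume constant ⇒ A' = A/k with k = 1.8. R' = ρ(kL)/(A/k) = k²R.
R' = 3.24 × 11.7 = 37.9 Ω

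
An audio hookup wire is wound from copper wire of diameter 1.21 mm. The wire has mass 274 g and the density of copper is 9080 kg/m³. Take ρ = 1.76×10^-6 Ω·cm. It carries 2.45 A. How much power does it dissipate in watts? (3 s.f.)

ρ = 1.76×10^-6 Ω·cm = 1.76×10^-8 Ω·m
A = π(d/2)² = π(6.0500e-04 m)² = 1.1499e-06 m²
L = m/(density·A) = 0.274/(9080×1.1499e-06) = 26.24 m
R = ρL/A = (1.76×10^-8)(26.24)/(1.1499e-06) = 0.4017 Ω
P = I²R = (2.45)² × 0.4017 = 2.41 W

2.41 W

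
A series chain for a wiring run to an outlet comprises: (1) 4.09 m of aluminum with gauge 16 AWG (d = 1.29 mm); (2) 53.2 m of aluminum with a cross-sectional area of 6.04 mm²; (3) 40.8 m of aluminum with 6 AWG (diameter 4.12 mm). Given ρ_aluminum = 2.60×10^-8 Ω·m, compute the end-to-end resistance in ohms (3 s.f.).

0.390 Ω

Seg 1: A = π(1.29/2 mm)² = π(6.4500e-04 m)² = 1.307e-06 m²
R_1 = (2.60×10^-8)(4.09)/(1.307e-06) = 0.08136 Ω
Seg 2: A = 6.04 mm² = 6.040e-06 m²
R_2 = (2.60×10^-8)(53.2)/(6.040e-06) = 0.229 Ω
Seg 3: A = π(4.12/2 mm)² = π(2.0600e-03 m)² = 1.333e-05 m²
R_3 = (2.60×10^-8)(40.8)/(1.333e-05) = 0.07957 Ω
R_total = R_1 + R_2 + R_3 = 0.390 Ω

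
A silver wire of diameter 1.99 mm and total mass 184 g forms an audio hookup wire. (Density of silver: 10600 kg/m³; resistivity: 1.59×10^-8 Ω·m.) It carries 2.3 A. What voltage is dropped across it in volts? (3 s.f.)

A = π(d/2)² = π(9.9500e-04 m)² = 3.1103e-06 m²
L = m/(density·A) = 0.184/(10600×3.1103e-06) = 5.581 m
R = ρL/A = (1.59×10^-8)(5.581)/(3.1103e-06) = 0.02853 Ω
V = IR = 2.3 × 0.02853 = 0.0656 V

0.0656 V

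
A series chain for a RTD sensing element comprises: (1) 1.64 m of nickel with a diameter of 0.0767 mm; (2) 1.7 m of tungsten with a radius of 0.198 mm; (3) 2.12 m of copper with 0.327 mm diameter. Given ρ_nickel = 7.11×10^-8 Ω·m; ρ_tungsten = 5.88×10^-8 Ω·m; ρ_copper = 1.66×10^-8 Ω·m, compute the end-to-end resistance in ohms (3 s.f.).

Seg 1: A = π(d/2)² = π(3.8350e-05 m)² = 4.620e-09 m²
R_1 = (7.11×10^-8)(1.64)/(4.620e-09) = 25.24 Ω
Seg 2: A = πr² = π(1.9800e-04 m)² = 1.232e-07 m²
R_2 = (5.88×10^-8)(1.7)/(1.232e-07) = 0.8116 Ω
Seg 3: A = π(d/2)² = π(1.6350e-04 m)² = 8.398e-08 m²
R_3 = (1.66×10^-8)(2.12)/(8.398e-08) = 0.419 Ω
R_total = R_1 + R_2 + R_3 = 26.5 Ω

26.5 Ω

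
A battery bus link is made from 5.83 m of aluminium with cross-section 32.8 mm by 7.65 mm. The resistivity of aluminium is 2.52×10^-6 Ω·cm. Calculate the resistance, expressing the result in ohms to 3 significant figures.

5.86×10^-4 Ω

ρ = 2.52×10^-6 Ω·cm = 2.52×10^-8 Ω·m
A = 32.8 × 7.65 mm² = 251 mm² = 2.509e-04 m²
R = ρL/A = (2.52×10^-8)(5.83 m)/(2.509e-04 m²) = 5.86×10^-4 Ω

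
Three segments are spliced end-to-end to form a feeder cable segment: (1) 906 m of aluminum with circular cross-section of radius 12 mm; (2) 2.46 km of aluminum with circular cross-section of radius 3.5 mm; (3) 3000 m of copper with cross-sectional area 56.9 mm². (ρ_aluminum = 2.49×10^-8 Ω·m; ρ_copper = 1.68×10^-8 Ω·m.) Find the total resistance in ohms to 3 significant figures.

Seg 1: A = πr² = π(1.2000e-02 m)² = 4.524e-04 m²
R_1 = (2.49×10^-8)(906)/(4.524e-04) = 0.04987 Ω
Seg 2: A = πr² = π(3.5000e-03 m)² = 3.848e-05 m²
R_2 = (2.49×10^-8)(2460)/(3.848e-05) = 1.592 Ω
Seg 3: A = 56.9 mm² = 5.690e-05 m²
R_3 = (1.68×10^-8)(3000)/(5.690e-05) = 0.8858 Ω
R_total = R_1 + R_2 + R_3 = 2.53 Ω

2.53 Ω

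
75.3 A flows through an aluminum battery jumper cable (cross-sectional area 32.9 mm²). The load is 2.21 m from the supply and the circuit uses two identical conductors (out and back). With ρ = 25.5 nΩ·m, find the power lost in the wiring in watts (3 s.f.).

19.4 W

ρ = 25.5 nΩ·m = 2.55×10^-8 Ω·m
A = 32.9 mm² = 3.290e-05 m²
Total conductor length (both ways) L = 2 × 2.21 = 4.42 m
R = ρL/A = (2.55×10^-8)(4.42)/(3.290e-05) = 0.003426 Ω
P = I²R = (75.3)² × 0.003426 = 19.4 W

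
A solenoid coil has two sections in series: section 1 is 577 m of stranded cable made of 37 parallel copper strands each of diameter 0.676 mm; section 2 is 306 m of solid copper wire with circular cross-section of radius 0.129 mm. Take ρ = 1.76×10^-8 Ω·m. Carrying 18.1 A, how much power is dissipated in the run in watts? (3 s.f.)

34000 W

Section 1: A_strand = π(3.3800e-04)² = 3.589e-07 m²; R₁ = ρL/(N·A_s) = (1.76×10^-8)(577)/(37×3.589e-07) = 0.7647 Ω
Section 2: A = πr² = π(1.2900e-04 m)² = 5.228e-08 m²
R₂ = (1.76×10^-8)(306)/(5.228e-08) = 103 Ω
R = R₁ + R₂ = 103.8 Ω
P = I²R = (18.1)² × 103.8 = 34000 W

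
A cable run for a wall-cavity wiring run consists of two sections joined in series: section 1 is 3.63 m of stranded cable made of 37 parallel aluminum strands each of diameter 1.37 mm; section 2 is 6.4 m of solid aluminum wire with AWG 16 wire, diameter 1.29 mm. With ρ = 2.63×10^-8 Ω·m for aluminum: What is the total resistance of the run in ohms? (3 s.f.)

Section 1: A_strand = π(6.8500e-04)² = 1.474e-06 m²; R₁ = ρL/(N·A_s) = (2.63×10^-8)(3.63)/(37×1.474e-06) = 0.00175 Ω
Section 2: A = π(1.29/2 mm)² = π(6.4500e-04 m)² = 1.307e-06 m²
R₂ = (2.63×10^-8)(6.4)/(1.307e-06) = 0.1288 Ω
R = R₁ + R₂ = 0.131 Ω

0.131 Ω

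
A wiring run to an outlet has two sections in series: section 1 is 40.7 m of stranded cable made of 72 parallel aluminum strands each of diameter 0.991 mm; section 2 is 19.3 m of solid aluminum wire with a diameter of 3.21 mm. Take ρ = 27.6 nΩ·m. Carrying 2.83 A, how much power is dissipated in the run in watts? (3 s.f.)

ρ = 27.6 nΩ·m = 2.76×10^-8 Ω·m
Section 1: A_strand = π(4.9550e-04)² = 7.713e-07 m²; R₁ = ρL/(N·A_s) = (2.76×10^-8)(40.7)/(72×7.713e-07) = 0.02023 Ω
Section 2: A = π(d/2)² = π(1.6050e-03 m)² = 8.093e-06 m²
R₂ = (2.76×10^-8)(19.3)/(8.093e-06) = 0.06582 Ω
R = R₁ + R₂ = 0.08605 Ω
P = I²R = (2.83)² × 0.08605 = 0.689 W

0.689 W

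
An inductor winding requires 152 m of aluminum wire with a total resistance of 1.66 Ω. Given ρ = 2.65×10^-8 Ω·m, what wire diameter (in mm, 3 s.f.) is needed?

1.76 mm

A = ρL/R = (2.65×10^-8)(152)/(1.66) = 2.427e-06 m²
d = 2√(A/π) = 1.758e-03 m = 1.76 mm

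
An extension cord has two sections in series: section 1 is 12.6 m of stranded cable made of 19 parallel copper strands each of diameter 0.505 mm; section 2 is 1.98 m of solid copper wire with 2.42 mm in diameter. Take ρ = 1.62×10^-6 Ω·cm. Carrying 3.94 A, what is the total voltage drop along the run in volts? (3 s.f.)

0.239 V

ρ = 1.62×10^-6 Ω·cm = 1.62×10^-8 Ω·m
Section 1: A_strand = π(2.5250e-04)² = 2.003e-07 m²; R₁ = ρL/(N·A_s) = (1.62×10^-8)(12.6)/(19×2.003e-07) = 0.05364 Ω
Section 2: A = π(d/2)² = π(1.2100e-03 m)² = 4.600e-06 m²
R₂ = (1.62×10^-8)(1.98)/(4.600e-06) = 0.006974 Ω
R = R₁ + R₂ = 0.06061 Ω
V = IR = 3.94 × 0.06061 = 0.239 V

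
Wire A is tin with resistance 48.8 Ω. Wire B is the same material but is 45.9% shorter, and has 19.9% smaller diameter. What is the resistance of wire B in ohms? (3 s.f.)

R ∝ L/d², so R_B/R_A = (1 − 45.9/100) × (1 − 19.9/100)⁻²
= 0.541 × 1.559 = 0.8432
R_B = 0.8432 × 48.8 = 41.1 Ω

41.1 Ω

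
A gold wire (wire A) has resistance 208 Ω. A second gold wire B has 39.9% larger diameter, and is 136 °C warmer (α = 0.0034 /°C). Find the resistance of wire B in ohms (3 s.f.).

R ∝ ρL/d² with ρ ∝ (1+αΔT), so R_B/R_A = (1 + 39.9/100)⁻² × (1 + 0.0034×136)
= 0.5109 × 1.462 = 0.7472
R_B = 0.7472 × 208 = 155 Ω

155 Ω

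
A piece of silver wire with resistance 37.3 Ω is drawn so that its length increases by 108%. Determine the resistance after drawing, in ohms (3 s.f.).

161 Ω

k = 1 + 108/100 = 2.08; volume constant ⇒ A' = A/k, so R' = k²R.
R' = 4.326 × 37.3 = 161 Ω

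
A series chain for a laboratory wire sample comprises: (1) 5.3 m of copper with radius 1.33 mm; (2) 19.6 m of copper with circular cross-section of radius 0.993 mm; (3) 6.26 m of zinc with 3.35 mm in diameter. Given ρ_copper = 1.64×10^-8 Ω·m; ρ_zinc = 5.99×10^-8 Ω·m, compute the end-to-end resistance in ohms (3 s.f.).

0.162 Ω

Seg 1: A = πr² = π(1.3300e-03 m)² = 5.557e-06 m²
R_1 = (1.64×10^-8)(5.3)/(5.557e-06) = 0.01564 Ω
Seg 2: A = πr² = π(9.9300e-04 m)² = 3.098e-06 m²
R_2 = (1.64×10^-8)(19.6)/(3.098e-06) = 0.1038 Ω
Seg 3: A = π(d/2)² = π(1.6750e-03 m)² = 8.814e-06 m²
R_3 = (5.99×10^-8)(6.26)/(8.814e-06) = 0.04254 Ω
R_total = R_1 + R_2 + R_3 = 0.162 Ω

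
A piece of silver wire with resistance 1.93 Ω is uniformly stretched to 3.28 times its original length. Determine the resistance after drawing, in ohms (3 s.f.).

20.8 Ω

Volume constant ⇒ A' = A/k with k = 3.28. R' = ρ(kL)/(A/k) = k²R.
R' = 10.76 × 1.93 = 20.8 Ω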